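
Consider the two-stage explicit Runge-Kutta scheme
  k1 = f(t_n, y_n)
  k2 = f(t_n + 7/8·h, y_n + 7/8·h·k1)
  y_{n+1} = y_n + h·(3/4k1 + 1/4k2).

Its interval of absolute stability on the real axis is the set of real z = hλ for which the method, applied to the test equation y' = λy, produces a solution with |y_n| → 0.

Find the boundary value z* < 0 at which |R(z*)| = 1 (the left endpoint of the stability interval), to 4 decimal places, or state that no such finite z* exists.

On y'=λy, z=hλ:
  k1=λy_n ⇒ h·k1=z·y_n;  k2=λ(1+7/8z)y_n ⇒ h·k2=z(1+7/8z)y_n
  y_{n+1}/y_n = 1 + 3/4z + 1/4z(1+7/8z) = 1 + z + 7/32z²
  so R(z) = 1 + z + 7/32z².

Need |R(x)|<1, x<0.
x=-1.22: |R|=0.1056
R=1: x+7/32x²=0 ⇒ x=−32/7=-4.5714; min R=1−1/(4·7/32)=-0.1429>−1
Confirm numerically:
  x=-4.509: |R|=0.93842 <1
  x=-2.764: |R|=0.09282 <1
  x=-2.132: |R|=0.13769 <1
  x=-4.802: |R|=1.24220 >1
  x=-4.784: |R|=1.22246 >1
  x=-4.704: |R|=1.13642 >1
So |R|<1 on (-4.5714, 0).

left endpoint -4.5714.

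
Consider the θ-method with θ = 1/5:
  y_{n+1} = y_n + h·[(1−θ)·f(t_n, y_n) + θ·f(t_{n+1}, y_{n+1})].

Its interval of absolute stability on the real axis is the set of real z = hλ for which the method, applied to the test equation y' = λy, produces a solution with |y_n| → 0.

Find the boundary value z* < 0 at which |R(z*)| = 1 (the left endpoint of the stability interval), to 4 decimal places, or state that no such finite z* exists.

Test eqn y'=λy, z=hλ:
  y_{n+1} = y_n + z·[4/5·y_n + 1/5·y_{n+1}] ⇒ (1 − 1/5z)y_{n+1} = (1 + 4/5z)y_n
  ⇒ R(z) = (1 + 4/5z)/(1 − 1/5z).

Boundary: |R(x)|=1, x<0.
x=-0.87: |R|=0.2589
R=−1: 1+4/5x = −1+1/5x ⇒ -3/5x=2 ⇒ x=2/(-3/5)=-3.3333
Confirm numerically:
  x=-2.860: |R|=0.81934 <1
  x=-2.491: |R|=0.66266 <1
  x=-1.725: |R|=0.28253 <1
  x=-3.808: |R|=1.16167 >1
  x=-3.377: |R|=1.01564 >1
Stable set (-3.3333, 0).

left endpoint -3.3333.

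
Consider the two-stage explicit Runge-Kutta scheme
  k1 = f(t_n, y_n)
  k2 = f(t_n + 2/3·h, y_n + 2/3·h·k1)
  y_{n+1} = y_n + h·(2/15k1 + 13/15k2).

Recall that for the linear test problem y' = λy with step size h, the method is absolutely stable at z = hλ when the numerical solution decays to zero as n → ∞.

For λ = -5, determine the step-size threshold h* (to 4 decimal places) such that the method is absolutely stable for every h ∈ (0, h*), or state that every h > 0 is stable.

(-1.7308,0); λ=-5 ⇒ h* = (45/26)/5 = 0.3462.

Test eqn y'=λy, z=hλ:
  k1=λy_n ⇒ h·k1=z·y_n;  k2=λ(1+2/3z)y_n ⇒ h·k2=z(1+2/3z)y_n
  y_{n+1}/y_n = 1 + 2/15z + 13/15z(1+2/3z) = 1 + z + 26/45z²
  Hence R(z) = 1 + z + 26/45z².

Find x<0 with |R(x)|<1.
x=-1.55: |R|=0.8381
R=1: x+26/45x²=0 ⇒ x=−45/26=-1.7308; min R=1−1/(4·26/45)=0.5673>−1
Confirm numerically:
  x=-1.046: |R|=0.58616 <1
  x=-0.876: |R|=0.56737 <1
  x=-0.858: |R|=0.56734 <1
  x=-2.319: |R|=1.78815 >1
  x=-2.185: |R|=1.57344 >1
Interval (-1.7308, 0).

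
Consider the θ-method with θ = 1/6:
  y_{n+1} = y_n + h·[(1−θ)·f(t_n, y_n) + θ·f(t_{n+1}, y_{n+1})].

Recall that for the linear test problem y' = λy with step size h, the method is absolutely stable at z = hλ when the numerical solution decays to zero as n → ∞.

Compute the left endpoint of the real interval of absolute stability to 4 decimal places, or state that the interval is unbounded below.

left endpoint -3.0000.

On y'=λy, z=hλ:
  y_{n+1} = y_n + z·[5/6·y_n + 1/6·y_{n+1}] ⇒ (1 − 1/6z)y_{n+1} = (1 + 5/6z)y_n
  R(z) = (1 + 5/6z)/(1 − 1/6z).

Need |R(x)|<1, x<0.
x=-1.01: |R|=0.1355
R=−1: 1+5/6x = −1+1/6x ⇒ -2/3x=2 ⇒ x=2/(-2/3)=-3.0000
Confirm numerically:
  x=-2.114: |R|=0.56322 <1
  x=-1.690: |R|=0.31860 <1
  x=-1.581: |R|=0.25129 <1
  x=-3.477: |R|=1.20133 >1
  x=-3.262: |R|=1.11315 >1
So |R|<1 on (-3.0000, 0).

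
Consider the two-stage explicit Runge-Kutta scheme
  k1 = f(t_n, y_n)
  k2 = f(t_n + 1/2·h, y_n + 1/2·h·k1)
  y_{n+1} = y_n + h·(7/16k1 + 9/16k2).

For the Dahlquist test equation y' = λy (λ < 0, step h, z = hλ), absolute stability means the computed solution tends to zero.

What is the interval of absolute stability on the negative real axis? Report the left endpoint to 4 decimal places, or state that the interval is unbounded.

Test eqn y'=λy, z=hλ:
  k1=λy_n ⇒ h·k1=z·y_n;  k2=λ(1+1/2z)y_n ⇒ h·k2=z(1+1/2z)y_n
  y_{n+1}/y_n = 1 + 7/16z + 9/16z(1+1/2z) = 1 + z + 9/32z²
  R(z) = 1 + z + 9/32z².

Solve |R(x)|<1 on ℝ⁻.
x=-1.23: |R|=0.1955
R=1: x+9/32x²=0 ⇒ x=−32/9=-3.5556; min R=1−1/(4·9/32)=0.1111>−1
Confirm numerically:
  x=-3.094: |R|=0.59836 <1
  x=-2.671: |R|=0.33551 <1
  x=-2.595: |R|=0.29894 <1
  x=-4.029: |R|=1.53649 >1
  x=-3.893: |R|=1.36947 >1
  x=-3.590: |R|=1.03478 >1
Interval (-3.5556, 0).

(-3.5556, 0).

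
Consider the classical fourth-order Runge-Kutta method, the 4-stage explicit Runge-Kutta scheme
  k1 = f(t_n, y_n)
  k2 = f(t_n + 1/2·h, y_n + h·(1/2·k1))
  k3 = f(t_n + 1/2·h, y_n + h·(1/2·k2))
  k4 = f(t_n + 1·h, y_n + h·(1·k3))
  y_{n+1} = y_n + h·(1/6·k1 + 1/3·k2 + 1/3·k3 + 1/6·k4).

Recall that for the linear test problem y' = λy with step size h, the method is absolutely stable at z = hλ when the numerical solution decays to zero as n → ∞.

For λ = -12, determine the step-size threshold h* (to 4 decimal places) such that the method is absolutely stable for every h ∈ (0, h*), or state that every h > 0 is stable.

(-2.7853,0); λ=-12 ⇒ h* = 0.2321.

On y'=λy, z=hλ:
  order 4, 4-stage ⇒ R(z)=1+z+z^2/2+z^3/6+z^4/24
  (e.g. R(-1.48)=0.27481, |R|=0.27481)

Boundary: |R(x)|=1, x<0.
x=-1.48: |R|=0.2748
|R(-1.62)|=0.2706 |R(-1.13)|=0.3359 |R(-1.02)|=0.3684
Bisect:
  x_lo=-3.4400 |R|=2.5271  x_hi=-0.3926 |R|=0.6754
  mid=-1.91633 |R|=0.30885 →hi
  mid=-2.67818 |R|=0.85016 →hi
  mid=-3.05911 |R|=1.49766 →lo
  mid=-2.86865 |R|=1.13312 →lo
  mid=-2.77341 |R|=0.98224 →hi
  mid=-2.82103 |R|=1.05523 →lo
  mid=-2.79722 |R|=1.01813 →lo
  mid=-2.78532 |R|=1.00004 →lo
  mid=-2.77937 |R|=0.99110 →hi
  ...
  [-2.78532,-2.78513] ⇒ x*=-2.7853
Interval (-2.7853, 0).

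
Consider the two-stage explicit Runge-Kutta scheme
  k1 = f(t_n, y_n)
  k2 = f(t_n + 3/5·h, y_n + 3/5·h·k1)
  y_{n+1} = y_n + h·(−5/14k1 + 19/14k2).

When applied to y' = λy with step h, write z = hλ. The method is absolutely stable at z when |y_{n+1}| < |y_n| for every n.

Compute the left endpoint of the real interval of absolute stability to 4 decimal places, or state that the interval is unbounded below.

left endpoint -1.2281.

Set f=λy, z=hλ:
  k1=λy_n ⇒ h·k1=z·y_n;  k2=λ(1+3/5z)y_n ⇒ h·k2=z(1+3/5z)y_n
  y_{n+1}/y_n = 1 − 5/14z + 19/14z(1+3/5z) = 1 + z + 57/70z²
  R(z) = 1 + z + 57/70z².

Need |R(x)|<1, x<0.
x=-1.75: |R|=1.7438
R=1: x+57/70x²=0 ⇒ x=−70/57=-1.2281; min R=1−1/(4·57/70)=0.6930>−1
Confirm numerically:
  x=-0.936: |R|=0.77739 <1
  x=-0.900: |R|=0.75957 <1
  x=-0.722: |R|=0.70247 <1
  x=-0.656: |R|=0.69442 <1
  x=-1.655: |R|=1.57535 >1
  x=-1.474: |R|=1.29518 >1
So |R|<1 on (-1.2281, 0).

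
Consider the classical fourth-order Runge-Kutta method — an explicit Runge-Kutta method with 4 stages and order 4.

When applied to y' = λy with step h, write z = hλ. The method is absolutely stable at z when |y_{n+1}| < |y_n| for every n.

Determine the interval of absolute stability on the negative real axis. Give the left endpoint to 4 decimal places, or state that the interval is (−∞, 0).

(-2.7853, 0).

With y'=λy (z=hλ):
  order 4, 4-stage ⇒ R(z)=1+z+z^2/2+z^3/6+z^4/24
  (e.g. R(-1.2)=0.31840, |R|=0.31840)

Boundary: |R(x)|=1, x<0.
x=-1.2: |R|=0.3184
|R(-3.08)|=1.5432 |R(-2.78)|=0.9920 |R(-2.14)|=0.3903
Bisect:
  x_lo=-3.3862 |R|=2.3540  x_hi=-0.2797 |R|=0.7560
  mid=-1.83297 |R|=0.29086 →hi
  mid=-2.60959 |R|=0.76584 →hi
  mid=-2.99790 |R|=1.37081 →lo
  mid=-2.80375 |R|=1.02818 →lo
  mid=-2.70667 |R|=0.88779 →hi
  mid=-2.75521 |R|=0.95558 →hi
  mid=-2.77948 |R|=0.99127 →hi
  mid=-2.79161 |R|=1.00957 →lo
  mid=-2.78555 |R|=1.00038 →lo
  mid=-2.78251 |R|=0.99581 →hi
  ...
  [-2.78536,-2.78517] ⇒ x*=-2.7853
Stable set (-2.7853, 0).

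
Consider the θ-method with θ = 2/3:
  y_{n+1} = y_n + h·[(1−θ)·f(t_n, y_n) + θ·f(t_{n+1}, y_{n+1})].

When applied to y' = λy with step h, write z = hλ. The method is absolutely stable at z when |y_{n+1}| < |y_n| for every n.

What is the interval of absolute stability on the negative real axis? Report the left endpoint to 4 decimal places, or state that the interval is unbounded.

Test eqn y'=λy, z=hλ:
  y_{n+1} = y_n + z·[1/3·y_n + 2/3·y_{n+1}] ⇒ (1 − 2/3z)y_{n+1} = (1 + 1/3z)y_n
  ⇒ R(z) = (1 + 1/3z)/(1 − 2/3z).

Need |R(x)|<1, x<0.
x=-1.1: |R|=0.3654
x=-2: |R|=0.1429
x=-10: |R|=0.3043
x=-100: |R|=0.4778
θ=2/3≥1/2 ⇒ |1+1/3x|<|1−2/3x| ∀x<0 ⇒ interval (−∞,0).

unbounded; (−∞, 0).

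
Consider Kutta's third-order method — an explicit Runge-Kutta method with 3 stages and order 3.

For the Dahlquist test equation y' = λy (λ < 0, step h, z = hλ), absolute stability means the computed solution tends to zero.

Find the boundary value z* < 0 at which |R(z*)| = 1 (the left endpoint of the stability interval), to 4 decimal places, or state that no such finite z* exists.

On y'=λy, z=hλ:
  order 3, 3-stage ⇒ R(z)=1+z+z^2/2+z^3/6
  (e.g. R(-0.9)=0.38350, |R|=0.38350)

Need |R(x)|<1, x<0.
x=-0.9: |R|=0.3835
|R(-2.8)|=1.5387 |R(-2.5)|=0.9792 |R(-2.07)|=0.4058
Bisect:
  x_lo=-3.1774 |R|=2.4759  x_hi=-0.0783 |R|=0.9247
  mid=-1.62786 |R|=0.02185 →hi
  mid=-2.40263 |R|=0.82789 →hi
  mid=-2.79001 |R|=1.51758 →lo
  mid=-2.59632 |R|=1.14279 →lo
  mid=-2.49947 |R|=0.97831 →hi
  mid=-2.54789 |R|=1.05873 →lo
  mid=-2.52368 |R|=1.01808 →lo
  ...
  [-2.51290,-2.51271] ⇒ x*=-2.5127
Interval (-2.5127, 0).

left endpoint -2.5127.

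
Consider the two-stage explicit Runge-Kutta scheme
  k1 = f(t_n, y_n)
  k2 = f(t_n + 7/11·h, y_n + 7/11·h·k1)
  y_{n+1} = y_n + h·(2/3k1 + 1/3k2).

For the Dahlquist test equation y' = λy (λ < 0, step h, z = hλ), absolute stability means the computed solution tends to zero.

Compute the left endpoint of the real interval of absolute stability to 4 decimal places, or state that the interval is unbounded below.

With y'=λy (z=hλ):
  k1=λy_n ⇒ h·k1=z·y_n;  k2=λ(1+7/11z)y_n ⇒ h·k2=z(1+7/11z)y_n
  y_{n+1}/y_n = 1 + 2/3z + 1/3z(1+7/11z) = 1 + z + 7/33z²
  ⇒ R(z) = 1 + z + 7/33z².

Boundary: |R(x)|=1, x<0.
x=-1.47: |R|=0.0116
R=1: x+7/33x²=0 ⇒ x=−33/7=-4.7143; min R=1−1/(4·7/33)=-0.1786>−1
Confirm numerically:
  x=-4.600: |R|=0.88848 <1
  x=-4.502: |R|=0.79727 <1
  x=-4.216: |R|=0.55438 <1
  x=-5.078: |R|=1.39178 >1
  x=-4.916: |R|=1.21035 >1
  x=-4.776: |R|=1.06252 >1
So |R|<1 on (-4.7143, 0).

z* = -4.7143.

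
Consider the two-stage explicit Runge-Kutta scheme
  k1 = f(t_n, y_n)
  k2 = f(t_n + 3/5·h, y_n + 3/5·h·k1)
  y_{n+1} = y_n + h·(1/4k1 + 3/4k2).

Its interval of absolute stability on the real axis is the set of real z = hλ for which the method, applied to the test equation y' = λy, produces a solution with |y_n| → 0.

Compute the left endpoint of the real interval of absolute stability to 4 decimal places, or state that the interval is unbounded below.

With y'=λy (z=hλ):
  k1=λy_n ⇒ h·k1=z·y_n;  k2=λ(1+3/5z)y_n ⇒ h·k2=z(1+3/5z)y_n
  y_{n+1}/y_n = 1 + 1/4z + 3/4z(1+3/5z) = 1 + z + 9/20z²
  Hence R(z) = 1 + z + 9/20z².

Solve |R(x)|<1 on ℝ⁻.
x=-0.73: |R|=0.5098
R=1: x+9/20x²=0 ⇒ x=−20/9=-2.2222; min R=1−1/(4·9/20)=0.4444>−1
Confirm numerically:
  x=-2.171: |R|=0.94996 <1
  x=-1.906: |R|=0.72878 <1
  x=-1.225: |R|=0.45028 <1
  x=-1.058: |R|=0.44571 <1
  x=-2.794: |R|=1.71890 >1
  x=-2.348: |R|=1.13290 >1
Interval (-2.2222, 0).

left endpoint -2.2222.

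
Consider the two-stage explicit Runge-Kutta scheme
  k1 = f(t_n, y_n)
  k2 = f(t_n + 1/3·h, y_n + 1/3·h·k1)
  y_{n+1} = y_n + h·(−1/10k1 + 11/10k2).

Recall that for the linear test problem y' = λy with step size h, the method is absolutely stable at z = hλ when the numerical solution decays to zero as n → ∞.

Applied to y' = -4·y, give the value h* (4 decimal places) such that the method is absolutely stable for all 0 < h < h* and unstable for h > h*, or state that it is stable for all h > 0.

(-2.7273,0); λ=-4 ⇒ h* = (30/11)/4 = 0.6818.

With y'=λy (z=hλ):
  k1=λy_n ⇒ h·k1=z·y_n;  k2=λ(1+1/3z)y_n ⇒ h·k2=z(1+1/3z)y_n
  y_{n+1}/y_n = 1 − 1/10z + 11/10z(1+1/3z) = 1 + z + 11/30z²
  Hence R(z) = 1 + z + 11/30z².

Find x<0 with |R(x)|<1.
x=-1.39: |R|=0.3184
R=1: x+11/30x²=0 ⇒ x=−30/11=-2.7273; min R=1−1/(4·11/30)=0.3182>−1
Confirm numerically:
  x=-2.318: |R|=0.65215 <1
  x=-1.478: |R|=0.32298 <1
  x=-1.296: |R|=0.31986 <1
  x=-1.249: |R|=0.32300 <1
  x=-3.131: |R|=1.46349 >1
  x=-2.841: |R|=1.11847 >1
Stable set (-2.7273, 0).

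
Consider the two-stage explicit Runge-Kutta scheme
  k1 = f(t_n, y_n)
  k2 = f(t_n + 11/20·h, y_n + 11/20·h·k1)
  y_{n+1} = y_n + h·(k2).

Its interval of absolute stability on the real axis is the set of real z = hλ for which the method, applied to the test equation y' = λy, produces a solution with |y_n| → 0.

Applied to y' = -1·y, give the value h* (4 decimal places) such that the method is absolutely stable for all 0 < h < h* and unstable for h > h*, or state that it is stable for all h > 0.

Set f=λy, z=hλ:
  k1=λy_n ⇒ h·k1=z·y_n;  k2=λ(1+11/20z)y_n ⇒ h·k2=z(1+11/20z)y_n
  y_{n+1}/y_n = 1 + z(1+11/20z) = 1 + z + 11/20z²
  R(z) = 1 + z + 11/20z².

Find x<0 with |R(x)|<1.
x=-1.71: |R|=0.8983
R=1: x+11/20x²=0 ⇒ x=−20/11=-1.8182; min R=1−1/(4·11/20)=0.5455>−1
Confirm numerically:
  x=-1.639: |R|=0.83848 <1
  x=-1.293: |R|=0.62652 <1
  x=-0.972: |R|=0.54763 <1
  x=-0.816: |R|=0.55022 <1
  x=-2.161: |R|=1.40746 >1
  x=-2.085: |R|=1.30597 >1
Stable set (-1.8182, 0).

(-1.8182,0); λ=-1 ⇒ h* = (20/11)/1 = 1.8182.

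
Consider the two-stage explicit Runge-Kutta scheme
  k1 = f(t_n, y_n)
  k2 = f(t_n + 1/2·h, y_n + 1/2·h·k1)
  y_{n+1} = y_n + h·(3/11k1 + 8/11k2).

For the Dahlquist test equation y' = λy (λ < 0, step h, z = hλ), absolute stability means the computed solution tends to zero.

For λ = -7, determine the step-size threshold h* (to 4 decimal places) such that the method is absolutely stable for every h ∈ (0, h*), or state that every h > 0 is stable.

With y'=λy (z=hλ):
  k1=λy_n ⇒ h·k1=z·y_n;  k2=λ(1+1/2z)y_n ⇒ h·k2=z(1+1/2z)y_n
  y_{n+1}/y_n = 1 + 3/11z + 8/11z(1+1/2z) = 1 + z + 4/11z²
  ⇒ R(z) = 1 + z + 4/11z².

Find x<0 with |R(x)|<1.
x=-1.76: |R|=0.3664
R=1: x+4/11x²=0 ⇒ x=−11/4=-2.7500; min R=1−1/(4·4/11)=0.3125>−1
Confirm numerically:
  x=-2.623: |R|=0.87887 <1
  x=-1.854: |R|=0.39593 <1
  x=-1.514: |R|=0.31953 <1
  x=-3.071: |R|=1.35847 >1
  x=-2.942: |R|=1.20541 >1
  x=-2.800: |R|=1.05091 >1
So |R|<1 on (-2.7500, 0).

(-2.7500,0); λ=-7 ⇒ h* = (11/4)/7 = 0.3929.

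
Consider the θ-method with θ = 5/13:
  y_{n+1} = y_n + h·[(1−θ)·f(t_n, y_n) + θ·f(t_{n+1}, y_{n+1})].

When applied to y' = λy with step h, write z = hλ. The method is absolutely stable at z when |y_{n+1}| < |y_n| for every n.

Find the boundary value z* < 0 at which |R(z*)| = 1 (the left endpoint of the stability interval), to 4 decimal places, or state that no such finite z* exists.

Set f=λy, z=hλ:
  y_{n+1} = y_n + z·[8/13·y_n + 5/13·y_{n+1}] ⇒ (1 − 5/13z)y_{n+1} = (1 + 8/13z)y_n
  Hence R(z) = (1 + 8/13z)/(1 − 5/13z).

Find x<0 with |R(x)|<1.
x=-0.52: |R|=0.5667
R=−1: 1+8/13x = −1+5/13x ⇒ -3/13x=2 ⇒ x=2/(-3/13)=-8.6667
Confirm numerically:
  x=-8.333: |R|=0.98169 <1
  x=-5.670: |R|=0.78259 <1
  x=-3.680: |R|=0.52357 <1
  x=-8.980: |R|=1.01623 >1
  x=-8.973: |R|=1.01588 >1
  x=-8.701: |R|=1.00182 >1
So |R|<1 on (-8.6667, 0).

z* = -8.6667.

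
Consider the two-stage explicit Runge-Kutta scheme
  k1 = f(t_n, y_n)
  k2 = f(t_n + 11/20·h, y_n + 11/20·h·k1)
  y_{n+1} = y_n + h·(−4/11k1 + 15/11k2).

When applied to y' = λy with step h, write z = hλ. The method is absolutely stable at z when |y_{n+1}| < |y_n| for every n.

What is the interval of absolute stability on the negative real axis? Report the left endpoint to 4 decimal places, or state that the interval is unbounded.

On y'=λy, z=hλ:
  k1=λy_n ⇒ h·k1=z·y_n;  k2=λ(1+11/20z)y_n ⇒ h·k2=z(1+11/20z)y_n
  y_{n+1}/y_n = 1 − 4/11z + 15/11z(1+11/20z) = 1 + z + 3/4z²
  so R(z) = 1 + z + 3/4z².

Need |R(x)|<1, x<0.
x=-0.36: |R|=0.7372
R=1: x+3/4x²=0 ⇒ x=−4/3=-1.3333; min R=1−1/(4·3/4)=0.6667>−1
Confirm numerically:
  x=-1.026: |R|=0.76351 <1
  x=-0.915: |R|=0.71292 <1
  x=-0.835: |R|=0.68792 <1
  x=-0.650: |R|=0.66687 <1
  x=-1.625: |R|=1.35547 >1
  x=-1.569: |R|=1.27732 >1
So |R|<1 on (-1.3333, 0).

z∈(-1.3333,0).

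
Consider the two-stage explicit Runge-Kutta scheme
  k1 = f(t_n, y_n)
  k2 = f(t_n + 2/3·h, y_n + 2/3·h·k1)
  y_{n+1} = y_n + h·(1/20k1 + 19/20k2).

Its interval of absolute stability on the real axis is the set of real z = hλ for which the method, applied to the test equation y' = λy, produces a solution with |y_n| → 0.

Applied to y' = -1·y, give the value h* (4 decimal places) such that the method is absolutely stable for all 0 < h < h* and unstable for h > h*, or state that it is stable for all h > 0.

(-1.5789,0); λ=-1 ⇒ h* = (30/19)/1 = 1.5789.

With y'=λy (z=hλ):
  k1=λy_n ⇒ h·k1=z·y_n;  k2=λ(1+2/3z)y_n ⇒ h·k2=z(1+2/3z)y_n
  y_{n+1}/y_n = 1 + 1/20z + 19/20z(1+2/3z) = 1 + z + 19/30z²
  Hence R(z) = 1 + z + 19/30z².

Boundary: |R(x)|=1, x<0.
x=-0.86: |R|=0.6084
R=1: x+19/30x²=0 ⇒ x=−30/19=-1.5789; min R=1−1/(4·19/30)=0.6053>−1
Confirm numerically:
  x=-1.475: |R|=0.90290 <1
  x=-1.416: |R|=0.85387 <1
  x=-1.387: |R|=0.83139 <1
  x=-1.067: |R|=0.65404 <1
  x=-2.087: |R|=1.67153 >1
  x=-1.754: |R|=1.19446 >1
  x=-1.723: |R|=1.15720 >1
Interval (-1.5789, 0).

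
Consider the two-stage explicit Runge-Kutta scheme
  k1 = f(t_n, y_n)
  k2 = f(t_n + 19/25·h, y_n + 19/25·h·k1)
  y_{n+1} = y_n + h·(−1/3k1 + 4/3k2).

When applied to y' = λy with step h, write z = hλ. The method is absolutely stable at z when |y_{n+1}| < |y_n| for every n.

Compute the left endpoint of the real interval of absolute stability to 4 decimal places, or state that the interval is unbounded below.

z* = -0.9868.

Set f=λy, z=hλ:
  k1=λy_n ⇒ h·k1=z·y_n;  k2=λ(1+19/25z)y_n ⇒ h·k2=z(1+19/25z)y_n
  y_{n+1}/y_n = 1 − 1/3z + 4/3z(1+19/25z) = 1 + z + 76/75z²
  Hence R(z) = 1 + z + 76/75z².

Solve |R(x)|<1 on ℝ⁻.
x=-0.57: |R|=0.7592
R=1: x+76/75x²=0 ⇒ x=−75/76=-0.9868; min R=1−1/(4·76/75)=0.7533>−1
Confirm numerically:
  x=-0.920: |R|=0.93769 <1
  x=-0.647: |R|=0.77719 <1
  x=-0.452: |R|=0.75503 <1
  x=-1.485: |R|=1.74963 >1
  x=-1.160: |R|=1.20354 >1
So |R|<1 on (-0.9868, 0).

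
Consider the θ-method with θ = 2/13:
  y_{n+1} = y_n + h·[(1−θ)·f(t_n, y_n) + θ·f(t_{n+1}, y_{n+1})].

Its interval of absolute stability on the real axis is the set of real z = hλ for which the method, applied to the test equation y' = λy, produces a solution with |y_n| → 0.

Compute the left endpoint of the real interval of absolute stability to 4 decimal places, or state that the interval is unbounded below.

left endpoint -2.8889.

On y'=λy, z=hλ:
  y_{n+1} = y_n + z·[11/13·y_n + 2/13·y_{n+1}] ⇒ (1 − 2/13z)y_{n+1} = (1 + 11/13z)y_n
  Hence R(z) = (1 + 11/13z)/(1 − 2/13z).

Boundary: |R(x)|=1, x<0.
x=-0.38: |R|=0.6410
R=−1: 1+11/13x = −1+2/13x ⇒ -9/13x=2 ⇒ x=2/(-9/13)=-2.8889
Confirm numerically:
  x=-1.792: |R|=0.40473 <1
  x=-1.778: |R|=0.39611 <1
  x=-1.529: |R|=0.23783 <1
  x=-1.484: |R|=0.20817 <1
  x=-3.262: |R|=1.17199 >1
  x=-3.184: |R|=1.13713 >1
Stable set (-2.8889, 0).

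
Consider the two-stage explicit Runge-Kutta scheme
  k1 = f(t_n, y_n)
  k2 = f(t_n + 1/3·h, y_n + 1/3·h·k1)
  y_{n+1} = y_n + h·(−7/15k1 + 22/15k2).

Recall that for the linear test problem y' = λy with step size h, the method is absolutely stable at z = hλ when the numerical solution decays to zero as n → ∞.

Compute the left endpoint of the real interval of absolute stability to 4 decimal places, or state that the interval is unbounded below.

left endpoint -2.0455.

With y'=λy (z=hλ):
  k1=λy_n ⇒ h·k1=z·y_n;  k2=λ(1+1/3z)y_n ⇒ h·k2=z(1+1/3z)y_n
  y_{n+1}/y_n = 1 − 7/15z + 22/15z(1+1/3z) = 1 + z + 22/45z²
  Hence R(z) = 1 + z + 22/45z².

Solve |R(x)|<1 on ℝ⁻.
x=-1.37: |R|=0.5476
R=1: x+22/45x²=0 ⇒ x=−45/22=-2.0455; min R=1−1/(4·22/45)=0.4886>−1
Confirm numerically:
  x=-1.737: |R|=0.73806 <1
  x=-1.553: |R|=0.62611 <1
  x=-1.046: |R|=0.48890 <1
  x=-2.526: |R|=1.59344 >1
  x=-2.453: |R|=1.48875 >1
Stable set (-2.0455, 0).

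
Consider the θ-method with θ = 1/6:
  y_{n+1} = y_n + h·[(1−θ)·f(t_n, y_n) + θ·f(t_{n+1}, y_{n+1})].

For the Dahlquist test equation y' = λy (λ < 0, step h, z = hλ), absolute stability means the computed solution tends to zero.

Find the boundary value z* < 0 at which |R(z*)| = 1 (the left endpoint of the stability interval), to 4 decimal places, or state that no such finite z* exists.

Test eqn y'=λy, z=hλ:
  y_{n+1} = y_n + z·[5/6·y_n + 1/6·y_{n+1}] ⇒ (1 − 1/6z)y_{n+1} = (1 + 5/6z)y_n
  R(z) = (1 + 5/6z)/(1 − 1/6z).

Solve |R(x)|<1 on ℝ⁻.
x=-1.32: |R|=0.0820
R=−1: 1+5/6x = −1+1/6x ⇒ -2/3x=2 ⇒ x=2/(-2/3)=-3.0000
Confirm numerically:
  x=-2.464: |R|=0.74669 <1
  x=-2.326: |R|=0.67620 <1
  x=-1.929: |R|=0.45970 <1
  x=-3.267: |R|=1.11525 >1
  x=-3.250: |R|=1.10811 >1
Stable set (-3.0000, 0).

left endpoint -3.0000.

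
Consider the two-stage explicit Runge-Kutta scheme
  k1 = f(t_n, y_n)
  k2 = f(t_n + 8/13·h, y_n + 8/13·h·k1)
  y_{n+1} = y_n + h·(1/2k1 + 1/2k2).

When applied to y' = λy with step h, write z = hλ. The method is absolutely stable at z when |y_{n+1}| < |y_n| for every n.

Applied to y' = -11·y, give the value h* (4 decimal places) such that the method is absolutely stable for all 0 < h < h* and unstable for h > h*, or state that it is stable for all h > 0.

Set f=λy, z=hλ:
  k1=λy_n ⇒ h·k1=z·y_n;  k2=λ(1+8/13z)y_n ⇒ h·k2=z(1+8/13z)y_n
  y_{n+1}/y_n = 1 + 1/2z + 1/2z(1+8/13z) = 1 + z + 4/13z²
  ⇒ R(z) = 1 + z + 4/13z².

Solve |R(x)|<1 on ℝ⁻.
x=-0.78: |R|=0.4072
R=1: x+4/13x²=0 ⇒ x=−13/4=-3.2500; min R=1−1/(4·4/13)=0.1875>−1
Confirm numerically:
  x=-3.219: |R|=0.96930 <1
  x=-2.838: |R|=0.64023 <1
  x=-2.288: |R|=0.32275 <1
  x=-2.100: |R|=0.25692 <1
  x=-3.704: |R|=1.51742 >1
  x=-3.642: |R|=1.43928 >1
  x=-3.538: |R|=1.31352 >1
Interval (-3.2500, 0).

(-3.2500,0); λ=-11 ⇒ h* = (13/4)/11 = 0.2955.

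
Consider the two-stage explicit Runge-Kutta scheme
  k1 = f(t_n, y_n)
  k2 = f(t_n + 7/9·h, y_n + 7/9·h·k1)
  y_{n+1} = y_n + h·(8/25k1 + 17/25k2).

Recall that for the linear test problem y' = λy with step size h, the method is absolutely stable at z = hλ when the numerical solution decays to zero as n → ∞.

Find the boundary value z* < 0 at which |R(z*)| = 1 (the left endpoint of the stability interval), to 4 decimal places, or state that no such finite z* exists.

With y'=λy (z=hλ):
  k1=λy_n ⇒ h·k1=z·y_n;  k2=λ(1+7/9z)y_n ⇒ h·k2=z(1+7/9z)y_n
  y_{n+1}/y_n = 1 + 8/25z + 17/25z(1+7/9z) = 1 + z + 119/225z²
  ⇒ R(z) = 1 + z + 119/225z².

Need |R(x)|<1, x<0.
x=-0.72: |R|=0.5542
R=1: x+119/225x²=0 ⇒ x=−225/119=-1.8908; min R=1−1/(4·119/225)=0.5273>−1
Confirm numerically:
  x=-1.868: |R|=0.97752 <1
  x=-1.768: |R|=0.88521 <1
  x=-0.799: |R|=0.53864 <1
  x=-2.245: |R|=1.42061 >1
  x=-2.211: |R|=1.37448 >1
  x=-2.128: |R|=1.26701 >1
Interval (-1.8908, 0).

left endpoint -1.8908.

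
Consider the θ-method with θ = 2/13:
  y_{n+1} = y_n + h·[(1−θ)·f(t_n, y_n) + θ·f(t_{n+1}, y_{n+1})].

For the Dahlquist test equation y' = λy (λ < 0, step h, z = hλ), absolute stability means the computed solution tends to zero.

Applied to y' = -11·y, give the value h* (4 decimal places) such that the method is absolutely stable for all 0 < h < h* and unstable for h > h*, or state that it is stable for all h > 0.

(-2.8889,0); λ=-11 ⇒ h* = (26/9)/11 = 0.2626.

Test eqn y'=λy, z=hλ:
  y_{n+1} = y_n + z·[11/13·y_n + 2/13·y_{n+1}] ⇒ (1 − 2/13z)y_{n+1} = (1 + 11/13z)y_n
  ⇒ R(z) = (1 + 11/13z)/(1 − 2/13z).

Boundary: |R(x)|=1, x<0.
x=-1.31: |R|=0.0903
R=−1: 1+11/13x = −1+2/13x ⇒ -9/13x=2 ⇒ x=2/(-9/13)=-2.8889
Confirm numerically:
  x=-2.726: |R|=0.92055 <1
  x=-2.224: |R|=0.65704 <1
  x=-1.891: |R|=0.46484 <1
  x=-1.699: |R|=0.34693 <1
  x=-3.172: |R|=1.13172 >1
  x=-2.983: |R|=1.04466 >1
Interval (-2.8889, 0).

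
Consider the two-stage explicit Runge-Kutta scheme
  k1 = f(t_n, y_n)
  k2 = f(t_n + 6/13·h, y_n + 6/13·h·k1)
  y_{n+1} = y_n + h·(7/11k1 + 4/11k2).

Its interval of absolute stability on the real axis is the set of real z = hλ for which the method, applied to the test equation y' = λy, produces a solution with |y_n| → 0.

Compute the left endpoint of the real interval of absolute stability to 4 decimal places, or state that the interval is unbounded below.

Test eqn y'=λy, z=hλ:
  k1=λy_n ⇒ h·k1=z·y_n;  k2=λ(1+6/13z)y_n ⇒ h·k2=z(1+6/13z)y_n
  y_{n+1}/y_n = 1 + 7/11z + 4/11z(1+6/13z) = 1 + z + 24/143z²
  R(z) = 1 + z + 24/143z².

Find x<0 with |R(x)|<1.
x=-0.84: |R|=0.2784
R=1: x+24/143x²=0 ⇒ x=−143/24=-5.9583; min R=1−1/(4·24/143)=-0.4896>−1
Confirm numerically:
  x=-2.807: |R|=0.48461 <1
  x=-2.653: |R|=0.47173 <1
  x=-2.548: |R|=0.45838 <1
  x=-6.404: |R|=1.47900 >1
  x=-6.110: |R|=1.15553 >1
  x=-6.005: |R|=1.04703 >1
So |R|<1 on (-5.9583, 0).

z* = -5.9583.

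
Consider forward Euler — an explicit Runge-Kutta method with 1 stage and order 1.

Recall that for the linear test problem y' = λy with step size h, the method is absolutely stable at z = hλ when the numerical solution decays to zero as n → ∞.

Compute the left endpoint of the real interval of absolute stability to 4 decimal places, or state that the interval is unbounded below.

Test eqn y'=λy, z=hλ:
  order 1, 1-stage ⇒ R(z)=1+z
  (e.g. R(-0.59)=0.41000, |R|=0.41000)

Need |R(x)|<1, x<0.
x=-0.59: |R|=0.4100
|R(-1.73)|=0.7300 |R(-1.47)|=0.4700 |R(-1.04)|=0.0400
Bisect:
  x_lo=-2.4759 |R|=1.4759  x_hi=-0.0636 |R|=0.9364
  mid=-1.26977 |R|=0.26977 →hi
  mid=-1.87283 |R|=0.87283 →hi
  mid=-2.17436 |R|=1.17436 →lo
  mid=-2.02360 |R|=1.02360 →lo
  mid=-1.94821 |R|=0.94821 →hi
  mid=-1.98591 |R|=0.98591 →hi
  mid=-2.00475 |R|=1.00475 →lo
  mid=-1.99533 |R|=0.99533 →hi
  mid=-2.00004 |R|=1.00004 →lo
  ...
  [-2.00004,-1.99989] ⇒ x*=-2.0000
Stable set (-2.0000, 0).

z* = -2.0000.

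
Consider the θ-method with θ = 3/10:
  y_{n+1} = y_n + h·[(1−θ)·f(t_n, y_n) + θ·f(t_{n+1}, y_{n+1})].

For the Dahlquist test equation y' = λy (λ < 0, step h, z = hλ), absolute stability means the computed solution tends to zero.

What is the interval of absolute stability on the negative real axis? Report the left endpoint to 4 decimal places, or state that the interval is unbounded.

(-5.0000, 0).

On y'=λy, z=hλ:
  y_{n+1} = y_n + z·[7/10·y_n + 3/10·y_{n+1}] ⇒ (1 − 3/10z)y_{n+1} = (1 + 7/10z)y_n
  ⇒ R(z) = (1 + 7/10z)/(1 − 3/10z).

Find x<0 with |R(x)|<1.
x=-1.6: |R|=0.0811
R=−1: 1+7/10x = −1+3/10x ⇒ -2/5x=2 ⇒ x=2/(-2/5)=-5.0000
Confirm numerically:
  x=-4.340: |R|=0.88532 <1
  x=-3.806: |R|=0.77701 <1
  x=-2.705: |R|=0.49324 <1
  x=-2.410: |R|=0.39872 <1
  x=-5.472: |R|=1.07147 >1
  x=-5.337: |R|=1.05182 >1
  x=-5.198: |R|=1.03094 >1
Interval (-5.0000, 0).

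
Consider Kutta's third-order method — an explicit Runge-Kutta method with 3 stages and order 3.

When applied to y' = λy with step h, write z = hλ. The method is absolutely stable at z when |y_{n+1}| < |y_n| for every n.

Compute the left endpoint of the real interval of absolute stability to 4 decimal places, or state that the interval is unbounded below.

z* = -2.5127.

With y'=λy (z=hλ):
  order 3, 3-stage ⇒ R(z)=1+z+z^2/2+z^3/6
  (e.g. R(-0.47)=0.62315, |R|=0.62315)

Boundary: |R(x)|=1, x<0.
x=-0.47: |R|=0.6231
|R(-2.53)|=1.0286 |R(-1.64)|=0.0304 |R(-1.56)|=0.0241
Bisect:
  x_lo=-2.8495 |R|=1.6458  x_hi=-0.2296 |R|=0.7948
  mid=-1.53952 |R|=0.03740 →hi
  mid=-2.19450 |R|=0.54798 →hi
  mid=-2.52199 |R|=1.01527 →lo
  mid=-2.35825 |R|=0.76341 →hi
  mid=-2.44012 |R|=0.88451 →hi
  mid=-2.48105 |R|=0.94865 →hi
  mid=-2.50152 |R|=0.98164 →hi
  mid=-2.51176 |R|=0.99838 →hi
  mid=-2.51687 |R|=1.00680 →lo
  mid=-2.51432 |R|=1.00258 →lo
  ...
  [-2.51288,-2.51272] ⇒ x*=-2.5127
So |R|<1 on (-2.5127, 0).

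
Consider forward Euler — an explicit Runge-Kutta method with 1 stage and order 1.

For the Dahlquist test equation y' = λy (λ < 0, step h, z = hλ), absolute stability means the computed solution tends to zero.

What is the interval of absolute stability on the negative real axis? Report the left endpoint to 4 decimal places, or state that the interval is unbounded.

Set f=λy, z=hλ:
  order 1, 1-stage ⇒ R(z)=1+z
  (e.g. R(-1.19)=-0.19000, |R|=0.19000)

Need |R(x)|<1, x<0.
x=-1.19: |R|=0.1900
|R(-2.37)|=1.3700 |R(-2.09)|=1.0900 |R(-1.26)|=0.2600
Bisect:
  x_lo=-2.8629 |R|=1.8629  x_hi=-0.0545 |R|=0.9455
  mid=-1.45871 |R|=0.45871 →hi
  mid=-2.16082 |R|=1.16082 →lo
  mid=-1.80976 |R|=0.80976 →hi
  mid=-1.98529 |R|=0.98529 →hi
  mid=-2.07306 |R|=1.07306 →lo
  mid=-2.02917 |R|=1.02917 →lo
  mid=-2.00723 |R|=1.00723 →lo
  ...
  [-2.00003,-1.99986] ⇒ x*=-2.0000
Stable set (-2.0000, 0).

(-2.0000, 0).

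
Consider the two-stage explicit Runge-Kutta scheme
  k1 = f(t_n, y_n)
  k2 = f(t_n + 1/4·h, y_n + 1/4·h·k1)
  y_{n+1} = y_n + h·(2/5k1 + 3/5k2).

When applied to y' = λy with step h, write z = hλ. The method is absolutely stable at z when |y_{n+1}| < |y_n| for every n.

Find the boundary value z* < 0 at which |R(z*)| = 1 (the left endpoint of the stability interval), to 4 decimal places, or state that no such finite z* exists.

Set f=λy, z=hλ:
  k1=λy_n ⇒ h·k1=z·y_n;  k2=λ(1+1/4z)y_n ⇒ h·k2=z(1+1/4z)y_n
  y_{n+1}/y_n = 1 + 2/5z + 3/5z(1+1/4z) = 1 + z + 3/20z²
  Hence R(z) = 1 + z + 3/20z².

Boundary: |R(x)|=1, x<0.
x=-1.24: |R|=0.0094
R=1: x+3/20x²=0 ⇒ x=−20/3=-6.6667; min R=1−1/(4·3/20)=-0.6667>−1
Confirm numerically:
  x=-6.328: |R|=0.67854 <1
  x=-6.221: |R|=0.58413 <1
  x=-5.725: |R|=0.19134 <1
  x=-7.186: |R|=1.55979 >1
  x=-6.968: |R|=1.31495 >1
Stable set (-6.6667, 0).

z* = -6.6667.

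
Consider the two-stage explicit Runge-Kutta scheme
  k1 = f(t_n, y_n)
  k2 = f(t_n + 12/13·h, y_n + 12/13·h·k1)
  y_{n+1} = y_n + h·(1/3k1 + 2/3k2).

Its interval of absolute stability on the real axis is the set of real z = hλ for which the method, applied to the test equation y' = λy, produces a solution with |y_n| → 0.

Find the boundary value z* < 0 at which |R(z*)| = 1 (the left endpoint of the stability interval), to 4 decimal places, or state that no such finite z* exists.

left endpoint -1.6250.

Test eqn y'=λy, z=hλ:
  k1=λy_n ⇒ h·k1=z·y_n;  k2=λ(1+12/13z)y_n ⇒ h·k2=z(1+12/13z)y_n
  y_{n+1}/y_n = 1 + 1/3z + 2/3z(1+12/13z) = 1 + z + 8/13z²
  ⇒ R(z) = 1 + z + 8/13z².

Boundary: |R(x)|=1, x<0.
x=-1.38: |R|=0.7919
R=1: x+8/13x²=0 ⇒ x=−13/8=-1.6250; min R=1−1/(4·8/13)=0.5938>−1
Confirm numerically:
  x=-1.504: |R|=0.88801 <1
  x=-1.152: |R|=0.66468 <1
  x=-0.700: |R|=0.60154 <1
  x=-1.909: |R|=1.33363 >1
  x=-1.840: |R|=1.24345 >1
  x=-1.836: |R|=1.23840 >1
Stable set (-1.6250, 0).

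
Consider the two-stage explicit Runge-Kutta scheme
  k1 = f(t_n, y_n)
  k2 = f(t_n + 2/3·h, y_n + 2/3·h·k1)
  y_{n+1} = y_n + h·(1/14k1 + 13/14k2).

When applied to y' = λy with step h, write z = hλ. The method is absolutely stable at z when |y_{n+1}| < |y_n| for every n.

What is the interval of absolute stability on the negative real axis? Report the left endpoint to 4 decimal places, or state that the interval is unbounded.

(-1.6154, 0).

Test eqn y'=λy, z=hλ:
  k1=λy_n ⇒ h·k1=z·y_n;  k2=λ(1+2/3z)y_n ⇒ h·k2=z(1+2/3z)y_n
  y_{n+1}/y_n = 1 + 1/14z + 13/14z(1+2/3z) = 1 + z + 13/21z²
  Hence R(z) = 1 + z + 13/21z².

Need |R(x)|<1, x<0.
x=-0.36: |R|=0.7202
R=1: x+13/21x²=0 ⇒ x=−21/13=-1.6154; min R=1−1/(4·13/21)=0.5962>−1
Confirm numerically:
  x=-1.230: |R|=0.70656 <1
  x=-0.981: |R|=0.61475 <1
  x=-0.970: |R|=0.61246 <1
  x=-2.014: |R|=1.49698 >1
  x=-1.701: |R|=1.09015 >1
So |R|<1 on (-1.6154, 0).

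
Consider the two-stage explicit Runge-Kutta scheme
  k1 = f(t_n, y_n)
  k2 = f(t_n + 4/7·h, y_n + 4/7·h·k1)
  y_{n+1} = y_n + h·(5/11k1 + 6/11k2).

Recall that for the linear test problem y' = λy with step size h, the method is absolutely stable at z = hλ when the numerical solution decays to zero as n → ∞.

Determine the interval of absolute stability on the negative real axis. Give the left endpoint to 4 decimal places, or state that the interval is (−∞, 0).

Test eqn y'=λy, z=hλ:
  k1=λy_n ⇒ h·k1=z·y_n;  k2=λ(1+4/7z)y_n ⇒ h·k2=z(1+4/7z)y_n
  y_{n+1}/y_n = 1 + 5/11z + 6/11z(1+4/7z) = 1 + z + 24/77z²
  ⇒ R(z) = 1 + z + 24/77z².

Need |R(x)|<1, x<0.
x=-1.09: |R|=0.2803
R=1: x+24/77x²=0 ⇒ x=−77/24=-3.2083; min R=1−1/(4·24/77)=0.1979>−1
Confirm numerically:
  x=-2.349: |R|=0.37083 <1
  x=-1.607: |R|=0.19792 <1
  x=-1.296: |R|=0.22752 <1
  x=-3.637: |R|=1.48594 >1
  x=-3.403: |R|=1.20648 >1
  x=-3.314: |R|=1.10915 >1
So |R|<1 on (-3.2083, 0).

z∈(-3.2083,0).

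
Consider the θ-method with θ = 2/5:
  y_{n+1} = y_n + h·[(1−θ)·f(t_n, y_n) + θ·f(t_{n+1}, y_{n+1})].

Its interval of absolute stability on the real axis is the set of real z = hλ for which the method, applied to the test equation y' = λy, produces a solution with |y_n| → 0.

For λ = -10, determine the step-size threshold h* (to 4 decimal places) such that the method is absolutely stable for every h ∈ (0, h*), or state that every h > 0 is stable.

(-10.0000,0); λ=-10 ⇒ h* = (10)/10 = 1.0000.

On y'=λy, z=hλ:
  y_{n+1} = y_n + z·[3/5·y_n + 2/5·y_{n+1}] ⇒ (1 − 2/5z)y_{n+1} = (1 + 3/5z)y_n
  Hence R(z) = (1 + 3/5z)/(1 − 2/5z).

Need |R(x)|<1, x<0.
x=-0.52: |R|=0.5695
R=−1: 1+3/5x = −1+2/5x ⇒ -1/5x=2 ⇒ x=2/(-1/5)=-10.0000
Confirm numerically:
  x=-9.082: |R|=0.96037 <1
  x=-8.601: |R|=0.93699 <1
  x=-4.692: |R|=0.63098 <1
  x=-10.444: |R|=1.01715 >1
  x=-10.419: |R|=1.01622 >1
So |R|<1 on (-10.0000, 0).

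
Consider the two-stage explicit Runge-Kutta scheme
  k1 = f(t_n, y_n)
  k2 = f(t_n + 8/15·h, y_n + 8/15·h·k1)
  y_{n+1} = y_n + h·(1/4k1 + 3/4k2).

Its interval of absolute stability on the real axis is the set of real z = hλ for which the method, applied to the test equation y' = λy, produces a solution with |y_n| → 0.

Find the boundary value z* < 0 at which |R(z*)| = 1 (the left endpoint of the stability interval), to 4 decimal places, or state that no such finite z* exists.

left endpoint -2.5000.

Set f=λy, z=hλ:
  k1=λy_n ⇒ h·k1=z·y_n;  k2=λ(1+8/15z)y_n ⇒ h·k2=z(1+8/15z)y_n
  y_{n+1}/y_n = 1 + 1/4z + 3/4z(1+8/15z) = 1 + z + 2/5z²
  so R(z) = 1 + z + 2/5z².

Boundary: |R(x)|=1, x<0.
x=-0.91: |R|=0.4212
R=1: x+2/5x²=0 ⇒ x=−5/2=-2.5000; min R=1−1/(4·2/5)=0.3750>−1
Confirm numerically:
  x=-2.182: |R|=0.72245 <1
  x=-1.384: |R|=0.38218 <1
  x=-1.229: |R|=0.37518 <1
  x=-1.167: |R|=0.37776 <1
  x=-2.986: |R|=1.58048 >1
  x=-2.855: |R|=1.40541 >1
So |R|<1 on (-2.5000, 0).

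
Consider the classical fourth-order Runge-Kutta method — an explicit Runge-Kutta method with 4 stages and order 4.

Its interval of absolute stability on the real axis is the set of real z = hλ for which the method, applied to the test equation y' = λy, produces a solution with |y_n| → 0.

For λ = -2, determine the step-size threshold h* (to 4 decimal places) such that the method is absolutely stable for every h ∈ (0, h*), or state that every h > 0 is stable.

On y'=λy, z=hλ:
  order 4, 4-stage ⇒ R(z)=1+z+z^2/2+z^3/6+z^4/24
  (e.g. R(-1.57)=0.27062, |R|=0.27062)

Boundary: |R(x)|=1, x<0.
x=-1.57: |R|=0.2706
|R(-1.9)|=0.3048 |R(-1.7)|=0.2742 |R(-0.82)|=0.4431
Bisect:
  x_lo=-3.5898 |R|=3.0627  x_hi=-0.2212 |R|=0.8015
  mid=-1.90551 |R|=0.30616 →hi
  mid=-2.74764 |R|=0.94470 →hi
  mid=-3.16870 |R|=1.74962 →lo
  mid=-2.95817 |R|=1.29350 →lo
  mid=-2.85290 |R|=1.10681 →lo
  mid=-2.80027 |R|=1.02282 →lo
  mid=-2.77395 |R|=0.98304 →hi
  mid=-2.78711 |R|=1.00275 →lo
  ...
  [-2.78547,-2.78526] ⇒ x*=-2.7853
So |R|<1 on (-2.7853, 0).

(-2.7853,0); λ=-2 ⇒ h* = 1.3926.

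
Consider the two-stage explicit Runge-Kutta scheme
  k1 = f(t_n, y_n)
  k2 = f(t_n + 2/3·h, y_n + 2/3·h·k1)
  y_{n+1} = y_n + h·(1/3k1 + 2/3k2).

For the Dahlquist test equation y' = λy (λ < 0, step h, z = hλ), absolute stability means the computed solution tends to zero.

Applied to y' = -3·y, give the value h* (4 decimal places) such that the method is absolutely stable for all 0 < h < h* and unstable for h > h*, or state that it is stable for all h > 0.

(-2.2500,0); λ=-3 ⇒ h* = (9/4)/3 = 0.7500.

With y'=λy (z=hλ):
  k1=λy_n ⇒ h·k1=z·y_n;  k2=λ(1+2/3z)y_n ⇒ h·k2=z(1+2/3z)y_n
  y_{n+1}/y_n = 1 + 1/3z + 2/3z(1+2/3z) = 1 + z + 4/9z²
  ⇒ R(z) = 1 + z + 4/9z².

Boundary: |R(x)|=1, x<0.
x=-1.18: |R|=0.4388
R=1: x+4/9x²=0 ⇒ x=−9/4=-2.2500; min R=1−1/(4·4/9)=0.4375>−1
Confirm numerically:
  x=-1.747: |R|=0.60945 <1
  x=-1.670: |R|=0.56951 <1
  x=-1.138: |R|=0.43758 <1
  x=-1.079: |R|=0.43844 <1
  x=-2.582: |R|=1.38099 >1
  x=-2.526: |R|=1.30986 >1
So |R|<1 on (-2.2500, 0).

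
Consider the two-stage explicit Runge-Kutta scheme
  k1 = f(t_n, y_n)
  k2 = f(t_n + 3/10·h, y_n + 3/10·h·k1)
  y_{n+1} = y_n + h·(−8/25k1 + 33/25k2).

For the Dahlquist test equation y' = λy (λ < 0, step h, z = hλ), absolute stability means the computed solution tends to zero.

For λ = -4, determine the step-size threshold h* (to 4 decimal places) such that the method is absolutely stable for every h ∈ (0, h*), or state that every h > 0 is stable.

(-2.5253,0); λ=-4 ⇒ h* = (250/99)/4 = 0.6313.

Test eqn y'=λy, z=hλ:
  k1=λy_n ⇒ h·k1=z·y_n;  k2=λ(1+3/10z)y_n ⇒ h·k2=z(1+3/10z)y_n
  y_{n+1}/y_n = 1 − 8/25z + 33/25z(1+3/10z) = 1 + z + 99/250z²
  ⇒ R(z) = 1 + z + 99/250z².

Boundary: |R(x)|=1, x<0.
x=-1.33: |R|=0.3705
R=1: x+99/250x²=0 ⇒ x=−250/99=-2.5253; min R=1−1/(4·99/250)=0.3687>−1
Confirm numerically:
  x=-2.268: |R|=0.76895 <1
  x=-1.565: |R|=0.40489 <1
  x=-1.273: |R|=0.36873 <1
  x=-2.980: |R|=1.53664 >1
  x=-2.822: |R|=1.33162 >1
Stable set (-2.5253, 0).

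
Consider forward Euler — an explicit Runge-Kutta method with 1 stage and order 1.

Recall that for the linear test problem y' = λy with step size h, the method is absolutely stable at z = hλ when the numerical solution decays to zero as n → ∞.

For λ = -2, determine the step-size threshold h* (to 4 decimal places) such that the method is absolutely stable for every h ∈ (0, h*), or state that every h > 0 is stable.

(-2.0000,0); λ=-2 ⇒ h* = 1.0000.

With y'=λy (z=hλ):
  order 1, 1-stage ⇒ R(z)=1+z
  (e.g. R(-1.8)=-0.80000, |R|=0.80000)

Find x<0 with |R(x)|<1.
x=-1.8: |R|=0.8000
|R(-1.17)|=0.1700 |R(-0.88)|=0.1200 |R(-0.84)|=0.1600
Bisect:
  x_lo=-2.3945 |R|=1.3945  x_hi=-0.2060 |R|=0.7940
  mid=-1.30026 |R|=0.30026 →hi
  mid=-1.84738 |R|=0.84738 →hi
  mid=-2.12094 |R|=1.12094 →lo
  mid=-1.98416 |R|=0.98416 →hi
  mid=-2.05255 |R|=1.05255 →lo
  mid=-2.01835 |R|=1.01835 →lo
  mid=-2.00126 |R|=1.00126 →lo
  mid=-1.99271 |R|=0.99271 →hi
  ...
  [-2.00005,-1.99992] ⇒ x*=-2.0000
So |R|<1 on (-2.0000, 0).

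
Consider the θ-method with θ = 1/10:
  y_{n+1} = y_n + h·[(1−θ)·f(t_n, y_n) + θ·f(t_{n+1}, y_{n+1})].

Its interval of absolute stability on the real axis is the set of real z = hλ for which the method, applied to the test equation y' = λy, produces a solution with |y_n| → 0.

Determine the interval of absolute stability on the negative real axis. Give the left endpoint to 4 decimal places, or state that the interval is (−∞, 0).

z∈(-2.5000,0).

With y'=λy (z=hλ):
  y_{n+1} = y_n + z·[9/10·y_n + 1/10·y_{n+1}] ⇒ (1 − 1/10z)y_{n+1} = (1 + 9/10z)y_n
  ⇒ R(z) = (1 + 9/10z)/(1 − 1/10z).

Boundary: |R(x)|=1, x<0.
x=-1.6: |R|=0.3793
R=−1: 1+9/10x = −1+1/10x ⇒ -4/5x=2 ⇒ x=2/(-4/5)=-2.5000
Confirm numerically:
  x=-2.245: |R|=0.83340 <1
  x=-1.700: |R|=0.45299 <1
  x=-1.223: |R|=0.08973 <1
  x=-3.007: |R|=1.31183 >1
  x=-2.945: |R|=1.27501 >1
  x=-2.851: |R|=1.21850 >1
Interval (-2.5000, 0).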